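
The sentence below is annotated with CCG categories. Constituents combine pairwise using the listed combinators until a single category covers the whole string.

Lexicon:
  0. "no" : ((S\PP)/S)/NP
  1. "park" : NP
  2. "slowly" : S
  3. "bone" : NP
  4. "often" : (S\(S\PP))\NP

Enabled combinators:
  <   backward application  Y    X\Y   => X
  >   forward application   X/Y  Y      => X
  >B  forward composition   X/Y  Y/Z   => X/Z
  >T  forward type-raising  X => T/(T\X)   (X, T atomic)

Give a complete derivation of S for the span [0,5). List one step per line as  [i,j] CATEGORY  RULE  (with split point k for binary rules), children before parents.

[0,5] S   <
  [0,3] S\PP   >
    [0,2] (S\PP)/S   >
      [0,1] "no" : ((S\PP)/S)/NP
      [1,2] "park" : NP
    [2,3] "slowly" : S
  [3,5] S\(S\PP)   <
    [3,4] "bone" : NP
    [4,5] "often" : (S\(S\PP))\NP

[0,1] ((S\PP)/S)/NP  lex  "no"
[1,2] NP  lex  "park"
[0,2] (S\PP)/S  >  k=1
[2,3] S  lex  "slowly"
[0,3] S\PP  >  k=2
[3,4] NP  lex  "bone"
[4,5] (S\(S\PP))\NP  lex  "often"
[3,5] S\(S\PP)  <  k=4
[0,5] S  <  k=3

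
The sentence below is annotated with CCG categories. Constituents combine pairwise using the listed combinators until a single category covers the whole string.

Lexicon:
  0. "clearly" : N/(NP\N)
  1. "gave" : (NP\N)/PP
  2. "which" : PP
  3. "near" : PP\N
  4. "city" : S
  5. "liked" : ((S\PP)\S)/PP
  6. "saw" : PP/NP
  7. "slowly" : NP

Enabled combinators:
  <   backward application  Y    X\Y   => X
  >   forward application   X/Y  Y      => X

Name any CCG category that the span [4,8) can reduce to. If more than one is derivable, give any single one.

S\PP

[0,8] S   <
  [0,4] PP   <
    [0,3] N   >
      [0,1] "clearly" : N/(NP\N)
      [1,3] NP\N   >
        [1,2] "gave" : (NP\N)/PP
        [2,3] "which" : PP
    [3,4] "near" : PP\N
  [4,8] S\PP   <
    [4,5] "city" : S
    [5,8] (S\PP)\S   >
      [5,6] "liked" : ((S\PP)\S)/PP
      [6,8] PP   >
        [6,7] "saw" : PP/NP
        [7,8] "slowly" : NP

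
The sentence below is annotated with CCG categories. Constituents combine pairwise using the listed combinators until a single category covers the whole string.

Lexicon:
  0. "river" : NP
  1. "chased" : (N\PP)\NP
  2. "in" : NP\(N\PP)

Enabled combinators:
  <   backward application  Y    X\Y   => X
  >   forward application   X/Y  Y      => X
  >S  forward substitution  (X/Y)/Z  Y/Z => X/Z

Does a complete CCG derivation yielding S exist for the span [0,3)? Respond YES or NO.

NP (N\PP)\NP NP\(N\PP)
CKY chart[0,3] = {NP}; S ∉ chart

NO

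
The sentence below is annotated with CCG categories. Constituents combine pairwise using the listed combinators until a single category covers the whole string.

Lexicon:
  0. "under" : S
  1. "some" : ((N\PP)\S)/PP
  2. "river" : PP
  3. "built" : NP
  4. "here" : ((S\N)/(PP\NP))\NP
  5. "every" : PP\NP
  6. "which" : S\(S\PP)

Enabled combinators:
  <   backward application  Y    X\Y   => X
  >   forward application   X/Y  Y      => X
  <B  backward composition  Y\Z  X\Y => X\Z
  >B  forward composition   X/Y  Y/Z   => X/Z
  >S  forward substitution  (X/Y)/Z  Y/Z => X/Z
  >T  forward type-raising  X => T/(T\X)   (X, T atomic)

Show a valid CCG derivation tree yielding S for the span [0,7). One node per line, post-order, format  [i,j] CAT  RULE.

[0,7] S   <
  [0,6] S\PP   <B
    [0,3] N\PP   <
      [0,1] "under" : S
      [1,3] (N\PP)\S   >
        [1,2] "some" : ((N\PP)\S)/PP
        [2,3] "river" : PP
    [3,6] S\N   >
      [3,5] (S\N)/(PP\NP)   <
        [3,4] "built" : NP
        [4,5] "here" : ((S\N)/(PP\NP))\NP
      [5,6] "every" : PP\NP
  [6,7] "which" : S\(S\PP)

[0,1] S  lex  "under"
[1,2] ((N\PP)\S)/PP  lex  "some"
[2,3] PP  lex  "river"
[1,3] (N\PP)\S  >  k=2
[0,3] N\PP  <  k=1
[3,4] NP  lex  "built"
[4,5] ((S\N)/(PP\NP))\NP  lex  "here"
[3,5] (S\N)/(PP\NP)  <  k=4
[5,6] PP\NP  lex  "every"
[3,6] S\N  >  k=5
[0,6] S\PP  <B  k=3
[6,7] S\(S\PP)  lex  "which"
[0,7] S  <  k=6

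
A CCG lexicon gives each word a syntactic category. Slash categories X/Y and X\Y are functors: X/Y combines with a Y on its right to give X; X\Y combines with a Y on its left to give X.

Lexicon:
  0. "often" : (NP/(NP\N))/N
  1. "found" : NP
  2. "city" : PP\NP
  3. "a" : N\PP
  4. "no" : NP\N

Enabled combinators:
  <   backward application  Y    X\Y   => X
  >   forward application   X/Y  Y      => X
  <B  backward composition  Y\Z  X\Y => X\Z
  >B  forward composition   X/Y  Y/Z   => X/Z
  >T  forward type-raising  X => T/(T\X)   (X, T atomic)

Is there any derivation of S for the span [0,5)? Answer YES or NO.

(NP/(NP\N))/N NP PP\NP N\PP NP\N
CKY chart[0,5] = {(NP/(NP\N))/(N\NP), N/(N\NP), NP, NP/(NP\NP), PP/(PP\NP), S/(S\NP)}; S ∉ chart

NO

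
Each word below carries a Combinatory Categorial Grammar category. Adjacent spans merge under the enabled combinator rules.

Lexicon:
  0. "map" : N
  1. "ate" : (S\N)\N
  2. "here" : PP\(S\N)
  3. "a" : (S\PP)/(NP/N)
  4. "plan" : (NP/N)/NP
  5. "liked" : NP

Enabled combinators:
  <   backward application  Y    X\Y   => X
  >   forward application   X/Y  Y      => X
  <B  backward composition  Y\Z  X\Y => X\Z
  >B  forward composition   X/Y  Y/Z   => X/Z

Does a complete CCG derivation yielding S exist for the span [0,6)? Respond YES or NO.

YES

[0,6] S   <
  [0,3] PP   <
    [0,1] "map" : N
    [1,3] PP\N   <B
      [1,2] "ate" : (S\N)\N
      [2,3] "here" : PP\(S\N)
  [3,6] S\PP   >
    [3,4] "a" : (S\PP)/(NP/N)
    [4,6] NP/N   >
      [4,5] "plan" : (NP/N)/NP
      [5,6] "liked" : NP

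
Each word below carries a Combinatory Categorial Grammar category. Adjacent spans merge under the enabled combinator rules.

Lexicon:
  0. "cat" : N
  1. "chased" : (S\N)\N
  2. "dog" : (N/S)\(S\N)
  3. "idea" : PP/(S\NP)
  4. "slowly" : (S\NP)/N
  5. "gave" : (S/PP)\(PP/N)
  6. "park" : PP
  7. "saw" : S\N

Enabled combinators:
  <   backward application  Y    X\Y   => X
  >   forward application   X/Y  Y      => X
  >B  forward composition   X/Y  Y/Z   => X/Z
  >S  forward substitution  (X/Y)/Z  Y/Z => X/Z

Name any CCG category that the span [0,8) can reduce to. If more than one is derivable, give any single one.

S

[0,8] S   <
  [0,7] N   >
    [0,3] N/S   <
      [0,2] S\N   <
        [0,1] "cat" : N
        [1,2] "chased" : (S\N)\N
      [2,3] "dog" : (N/S)\(S\N)
    [3,7] S   >
      [3,6] S/PP   <
        [3,5] PP/N   >B
          [3,4] "idea" : PP/(S\NP)
          [4,5] "slowly" : (S\NP)/N
        [5,6] "gave" : (S/PP)\(PP/N)
      [6,7] "park" : PP
  [7,8] "saw" : S\N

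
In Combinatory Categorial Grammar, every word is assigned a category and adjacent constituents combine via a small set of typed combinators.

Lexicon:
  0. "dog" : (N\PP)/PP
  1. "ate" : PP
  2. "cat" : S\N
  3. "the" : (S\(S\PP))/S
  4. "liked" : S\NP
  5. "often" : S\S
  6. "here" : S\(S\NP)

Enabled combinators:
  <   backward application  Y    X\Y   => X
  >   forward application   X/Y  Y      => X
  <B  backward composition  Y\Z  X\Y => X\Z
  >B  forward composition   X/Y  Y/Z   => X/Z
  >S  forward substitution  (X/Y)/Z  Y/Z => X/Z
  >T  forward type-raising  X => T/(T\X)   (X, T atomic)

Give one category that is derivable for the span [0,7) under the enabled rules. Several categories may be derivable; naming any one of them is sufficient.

[0,7] S   <
  [0,3] S\PP   <B
    [0,2] N\PP   >
      [0,1] "dog" : (N\PP)/PP
      [1,2] "ate" : PP
    [2,3] "cat" : S\N
  [3,7] S\(S\PP)   >
    [3,4] "the" : (S\(S\PP))/S
    [4,7] S   <
      [4,6] S\NP   <B
        [4,5] "liked" : S\NP
        [5,6] "often" : S\S
      [6,7] "here" : S\(S\NP)

S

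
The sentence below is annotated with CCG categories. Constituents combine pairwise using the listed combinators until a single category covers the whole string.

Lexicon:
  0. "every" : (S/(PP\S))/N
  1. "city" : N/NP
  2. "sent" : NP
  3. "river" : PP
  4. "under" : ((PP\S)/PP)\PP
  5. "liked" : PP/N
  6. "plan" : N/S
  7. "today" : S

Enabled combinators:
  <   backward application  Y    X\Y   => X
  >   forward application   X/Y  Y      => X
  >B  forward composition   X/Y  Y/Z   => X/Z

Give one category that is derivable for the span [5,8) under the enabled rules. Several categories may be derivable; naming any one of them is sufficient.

[0,8] S   >
  [0,5] S/PP   >B
    [0,3] S/(PP\S)   >
      [0,1] "every" : (S/(PP\S))/N
      [1,3] N   >
        [1,2] "city" : N/NP
        [2,3] "sent" : NP
    [3,5] (PP\S)/PP   <
      [3,4] "river" : PP
      [4,5] "under" : ((PP\S)/PP)\PP
  [5,8] PP   >
    [5,6] "liked" : PP/N
    [6,8] N   >
      [6,7] "plan" : N/S
      [7,8] "today" : S

PP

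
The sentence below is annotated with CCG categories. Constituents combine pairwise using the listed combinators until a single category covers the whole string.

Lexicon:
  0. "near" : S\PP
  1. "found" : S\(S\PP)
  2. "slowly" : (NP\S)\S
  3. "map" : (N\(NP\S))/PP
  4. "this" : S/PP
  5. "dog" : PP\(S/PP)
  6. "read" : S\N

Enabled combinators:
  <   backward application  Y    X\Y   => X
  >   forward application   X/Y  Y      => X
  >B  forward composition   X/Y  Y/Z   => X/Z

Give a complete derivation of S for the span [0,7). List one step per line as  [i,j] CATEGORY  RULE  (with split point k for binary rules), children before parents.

[0,1] S\PP  lex  "near"
[1,2] S\(S\PP)  lex  "found"
[0,2] S  <  k=1
[2,3] (NP\S)\S  lex  "slowly"
[0,3] NP\S  <  k=2
[3,4] (N\(NP\S))/PP  lex  "map"
[4,5] S/PP  lex  "this"
[5,6] PP\(S/PP)  lex  "dog"
[4,6] PP  <  k=5
[3,6] N\(NP\S)  >  k=4
[0,6] N  <  k=3
[6,7] S\N  lex  "read"
[0,7] S  <  k=6

[0,7] S   <
  [0,6] N   <
    [0,3] NP\S   <
      [0,2] S   <
        [0,1] "near" : S\PP
        [1,2] "found" : S\(S\PP)
      [2,3] "slowly" : (NP\S)\S
    [3,6] N\(NP\S)   >
      [3,4] "map" : (N\(NP\S))/PP
      [4,6] PP   <
        [4,5] "this" : S/PP
        [5,6] "dog" : PP\(S/PP)
  [6,7] "read" : S\N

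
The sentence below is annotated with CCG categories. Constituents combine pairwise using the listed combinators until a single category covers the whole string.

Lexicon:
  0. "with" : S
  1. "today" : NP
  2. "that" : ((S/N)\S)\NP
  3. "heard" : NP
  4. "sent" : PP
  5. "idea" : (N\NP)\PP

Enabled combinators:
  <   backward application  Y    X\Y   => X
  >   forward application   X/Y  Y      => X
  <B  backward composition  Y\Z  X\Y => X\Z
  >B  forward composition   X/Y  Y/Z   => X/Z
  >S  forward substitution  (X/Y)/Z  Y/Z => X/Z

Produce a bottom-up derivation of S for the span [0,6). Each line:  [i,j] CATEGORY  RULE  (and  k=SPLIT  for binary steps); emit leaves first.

[0,1] S  lex  "with"
[1,2] NP  lex  "today"
[2,3] ((S/N)\S)\NP  lex  "that"
[1,3] (S/N)\S  <  k=2
[0,3] S/N  <  k=1
[3,4] NP  lex  "heard"
[4,5] PP  lex  "sent"
[5,6] (N\NP)\PP  lex  "idea"
[4,6] N\NP  <  k=5
[3,6] N  <  k=4
[0,6] S  >  k=3

[0,6] S   >
  [0,3] S/N   <
    [0,1] "with" : S
    [1,3] (S/N)\S   <
      [1,2] "today" : NP
      [2,3] "that" : ((S/N)\S)\NP
  [3,6] N   <
    [3,4] "heard" : NP
    [4,6] N\NP   <
      [4,5] "sent" : PP
      [5,6] "idea" : (N\NP)\PP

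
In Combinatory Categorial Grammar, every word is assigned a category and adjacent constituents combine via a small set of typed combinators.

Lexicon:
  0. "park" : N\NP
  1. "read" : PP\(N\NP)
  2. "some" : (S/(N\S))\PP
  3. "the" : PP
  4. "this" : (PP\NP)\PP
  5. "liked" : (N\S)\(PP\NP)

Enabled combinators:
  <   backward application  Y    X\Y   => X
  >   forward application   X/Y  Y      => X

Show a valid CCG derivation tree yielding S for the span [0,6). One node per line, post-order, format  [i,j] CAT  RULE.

[0,1] N\NP  lex  "park"
[1,2] PP\(N\NP)  lex  "read"
[0,2] PP  <  k=1
[2,3] (S/(N\S))\PP  lex  "some"
[0,3] S/(N\S)  <  k=2
[3,4] PP  lex  "the"
[4,5] (PP\NP)\PP  lex  "this"
[3,5] PP\NP  <  k=4
[5,6] (N\S)\(PP\NP)  lex  "liked"
[3,6] N\S  <  k=5
[0,6] S  >  k=3

[0,6] S   >
  [0,3] S/(N\S)   <
    [0,2] PP   <
      [0,1] "park" : N\NP
      [1,2] "read" : PP\(N\NP)
    [2,3] "some" : (S/(N\S))\PP
  [3,6] N\S   <
    [3,5] PP\NP   <
      [3,4] "the" : PP
      [4,5] "this" : (PP\NP)\PP
    [5,6] "liked" : (N\S)\(PP\NP)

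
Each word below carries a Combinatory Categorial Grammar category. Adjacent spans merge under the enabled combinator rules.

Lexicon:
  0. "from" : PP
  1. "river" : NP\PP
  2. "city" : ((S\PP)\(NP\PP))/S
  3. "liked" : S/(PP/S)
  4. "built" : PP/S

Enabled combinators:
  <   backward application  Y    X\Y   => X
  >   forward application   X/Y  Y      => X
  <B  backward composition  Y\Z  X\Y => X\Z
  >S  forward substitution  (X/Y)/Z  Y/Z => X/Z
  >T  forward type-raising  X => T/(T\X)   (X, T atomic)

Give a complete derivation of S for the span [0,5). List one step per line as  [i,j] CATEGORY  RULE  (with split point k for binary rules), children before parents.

[0,5] S   >
  [0,1] S/(S\PP)   >T
    [0,1] "from" : PP
  [1,5] S\PP   <
    [1,2] "river" : NP\PP
    [2,5] (S\PP)\(NP\PP)   >
      [2,3] "city" : ((S\PP)\(NP\PP))/S
      [3,5] S   >
        [3,4] "liked" : S/(PP/S)
        [4,5] "built" : PP/S

[0,1] PP  lex  "from"
[0,1] S/(S\PP)  >T
[1,2] NP\PP  lex  "river"
[2,3] ((S\PP)\(NP\PP))/S  lex  "city"
[3,4] S/(PP/S)  lex  "liked"
[4,5] PP/S  lex  "built"
[3,5] S  >  k=4
[2,5] (S\PP)\(NP\PP)  >  k=3
[1,5] S\PP  <  k=2
[0,5] S  >  k=1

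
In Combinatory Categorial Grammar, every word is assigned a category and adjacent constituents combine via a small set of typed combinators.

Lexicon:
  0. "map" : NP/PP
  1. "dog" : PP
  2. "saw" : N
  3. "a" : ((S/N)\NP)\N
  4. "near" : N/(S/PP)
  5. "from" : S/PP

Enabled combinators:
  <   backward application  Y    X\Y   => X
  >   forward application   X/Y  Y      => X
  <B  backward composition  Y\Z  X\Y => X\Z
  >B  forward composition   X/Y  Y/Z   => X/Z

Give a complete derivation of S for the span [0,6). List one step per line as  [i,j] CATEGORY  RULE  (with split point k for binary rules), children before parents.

[0,1] NP/PP  lex  "map"
[1,2] PP  lex  "dog"
[0,2] NP  >  k=1
[2,3] N  lex  "saw"
[3,4] ((S/N)\NP)\N  lex  "a"
[2,4] (S/N)\NP  <  k=3
[0,4] S/N  <  k=2
[4,5] N/(S/PP)  lex  "near"
[5,6] S/PP  lex  "from"
[4,6] N  >  k=5
[0,6] S  >  k=4

[0,6] S   >
  [0,4] S/N   <
    [0,2] NP   >
      [0,1] "map" : NP/PP
      [1,2] "dog" : PP
    [2,4] (S/N)\NP   <
      [2,3] "saw" : N
      [3,4] "a" : ((S/N)\NP)\N
  [4,6] N   >
    [4,5] "near" : N/(S/PP)
    [5,6] "from" : S/PP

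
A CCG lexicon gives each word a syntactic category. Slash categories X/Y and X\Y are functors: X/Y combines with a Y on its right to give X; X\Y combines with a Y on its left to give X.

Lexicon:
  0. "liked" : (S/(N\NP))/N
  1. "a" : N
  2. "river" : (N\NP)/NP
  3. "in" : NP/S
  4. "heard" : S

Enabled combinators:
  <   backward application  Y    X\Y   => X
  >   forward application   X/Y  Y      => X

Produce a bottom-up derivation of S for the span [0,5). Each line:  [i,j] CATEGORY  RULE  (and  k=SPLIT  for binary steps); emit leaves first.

[0,1] (S/(N\NP))/N  lex  "liked"
[1,2] N  lex  "a"
[0,2] S/(N\NP)  >  k=1
[2,3] (N\NP)/NP  lex  "river"
[3,4] NP/S  lex  "in"
[4,5] S  lex  "heard"
[3,5] NP  >  k=4
[2,5] N\NP  >  k=3
[0,5] S  >  k=2

[0,5] S   >
  [0,2] S/(N\NP)   >
    [0,1] "liked" : (S/(N\NP))/N
    [1,2] "a" : N
  [2,5] N\NP   >
    [2,3] "river" : (N\NP)/NP
    [3,5] NP   >
      [3,4] "in" : NP/S
      [4,5] "heard" : S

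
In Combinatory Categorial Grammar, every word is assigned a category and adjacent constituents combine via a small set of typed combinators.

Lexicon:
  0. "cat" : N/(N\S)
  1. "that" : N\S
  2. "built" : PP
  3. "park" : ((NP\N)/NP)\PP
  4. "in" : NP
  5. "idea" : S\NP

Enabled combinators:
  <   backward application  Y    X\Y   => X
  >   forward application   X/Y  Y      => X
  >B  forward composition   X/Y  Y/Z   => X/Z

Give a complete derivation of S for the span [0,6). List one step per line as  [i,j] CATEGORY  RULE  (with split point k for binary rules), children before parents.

[0,6] S   <
  [0,5] NP   <
    [0,2] N   >
      [0,1] "cat" : N/(N\S)
      [1,2] "that" : N\S
    [2,5] NP\N   >
      [2,4] (NP\N)/NP   <
        [2,3] "built" : PP
        [3,4] "park" : ((NP\N)/NP)\PP
      [4,5] "in" : NP
  [5,6] "idea" : S\NP

[0,1] N/(N\S)  lex  "cat"
[1,2] N\S  lex  "that"
[0,2] N  >  k=1
[2,3] PP  lex  "built"
[3,4] ((NP\N)/NP)\PP  lex  "park"
[2,4] (NP\N)/NP  <  k=3
[4,5] NP  lex  "in"
[2,5] NP\N  >  k=4
[0,5] NP  <  k=2
[5,6] S\NP  lex  "idea"
[0,6] S  <  k=5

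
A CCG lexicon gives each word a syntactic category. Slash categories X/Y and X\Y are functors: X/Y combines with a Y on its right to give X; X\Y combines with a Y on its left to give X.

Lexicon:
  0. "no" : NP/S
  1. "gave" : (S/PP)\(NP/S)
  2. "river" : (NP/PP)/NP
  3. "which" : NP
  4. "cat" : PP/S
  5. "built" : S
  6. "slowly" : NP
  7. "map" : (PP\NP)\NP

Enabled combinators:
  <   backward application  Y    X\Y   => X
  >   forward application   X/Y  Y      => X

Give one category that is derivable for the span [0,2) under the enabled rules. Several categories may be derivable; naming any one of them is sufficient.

[0,8] S   >
  [0,2] S/PP   <
    [0,1] "no" : NP/S
    [1,2] "gave" : (S/PP)\(NP/S)
  [2,8] PP   <
    [2,6] NP   >
      [2,4] NP/PP   >
        [2,3] "river" : (NP/PP)/NP
        [3,4] "which" : NP
      [4,6] PP   >
        [4,5] "cat" : PP/S
        [5,6] "built" : S
    [6,8] PP\NP   <
      [6,7] "slowly" : NP
      [7,8] "map" : (PP\NP)\NP

S/PP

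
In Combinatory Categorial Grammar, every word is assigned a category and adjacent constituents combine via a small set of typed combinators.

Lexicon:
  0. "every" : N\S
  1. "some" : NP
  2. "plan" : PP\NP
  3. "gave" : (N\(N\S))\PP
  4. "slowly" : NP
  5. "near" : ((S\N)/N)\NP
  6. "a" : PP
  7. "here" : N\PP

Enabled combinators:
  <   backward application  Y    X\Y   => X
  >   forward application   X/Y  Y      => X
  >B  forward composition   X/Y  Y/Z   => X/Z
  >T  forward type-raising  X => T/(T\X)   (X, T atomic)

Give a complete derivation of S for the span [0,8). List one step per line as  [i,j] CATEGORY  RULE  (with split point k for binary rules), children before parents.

[0,1] N\S  lex  "every"
[1,2] NP  lex  "some"
[2,3] PP\NP  lex  "plan"
[1,3] PP  <  k=2
[3,4] (N\(N\S))\PP  lex  "gave"
[1,4] N\(N\S)  <  k=3
[0,4] N  <  k=1
[4,5] NP  lex  "slowly"
[5,6] ((S\N)/N)\NP  lex  "near"
[4,6] (S\N)/N  <  k=5
[6,7] PP  lex  "a"
[7,8] N\PP  lex  "here"
[6,8] N  <  k=7
[4,8] S\N  >  k=6
[0,8] S  <  k=4

[0,8] S   <
  [0,4] N   <
    [0,1] "every" : N\S
    [1,4] N\(N\S)   <
      [1,3] PP   <
        [1,2] "some" : NP
        [2,3] "plan" : PP\NP
      [3,4] "gave" : (N\(N\S))\PP
  [4,8] S\N   >
    [4,6] (S\N)/N   <
      [4,5] "slowly" : NP
      [5,6] "near" : ((S\N)/N)\NP
    [6,8] N   <
      [6,7] "a" : PP
      [7,8] "here" : N\PP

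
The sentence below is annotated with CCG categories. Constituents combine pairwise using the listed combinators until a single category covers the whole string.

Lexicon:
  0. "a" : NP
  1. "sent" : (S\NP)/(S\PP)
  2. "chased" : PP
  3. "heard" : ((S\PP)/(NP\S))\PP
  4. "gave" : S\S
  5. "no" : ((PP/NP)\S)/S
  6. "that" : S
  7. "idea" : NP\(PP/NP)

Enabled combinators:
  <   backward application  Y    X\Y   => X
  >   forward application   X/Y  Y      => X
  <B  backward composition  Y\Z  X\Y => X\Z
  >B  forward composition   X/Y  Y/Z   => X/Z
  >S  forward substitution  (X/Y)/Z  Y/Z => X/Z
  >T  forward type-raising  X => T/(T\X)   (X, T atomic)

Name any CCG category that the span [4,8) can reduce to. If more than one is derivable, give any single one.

NP\S

[0,8] S   >
  [0,1] S/(S\NP)   >T
    [0,1] "a" : NP
  [1,8] S\NP   >
    [1,2] "sent" : (S\NP)/(S\PP)
    [2,8] S\PP   >
      [2,4] (S\PP)/(NP\S)   <
        [2,3] "chased" : PP
        [3,4] "heard" : ((S\PP)/(NP\S))\PP
      [4,8] NP\S   <B
        [4,5] "gave" : S\S
        [5,8] NP\S   <B
          [5,7] (PP/NP)\S   >
            [5,6] "no" : ((PP/NP)\S)/S
            [6,7] "that" : S
          [7,8] "idea" : NP\(PP/NP)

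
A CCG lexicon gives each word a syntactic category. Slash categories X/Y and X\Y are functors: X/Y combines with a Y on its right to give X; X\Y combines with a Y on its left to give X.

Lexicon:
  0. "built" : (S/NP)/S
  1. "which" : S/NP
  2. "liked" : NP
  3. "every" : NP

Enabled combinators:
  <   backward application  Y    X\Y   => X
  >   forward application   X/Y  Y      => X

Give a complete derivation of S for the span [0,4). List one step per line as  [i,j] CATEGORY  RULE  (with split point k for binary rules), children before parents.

[0,1] (S/NP)/S  lex  "built"
[1,2] S/NP  lex  "which"
[2,3] NP  lex  "liked"
[1,3] S  >  k=2
[0,3] S/NP  >  k=1
[3,4] NP  lex  "every"
[0,4] S  >  k=3

[0,4] S   >
  [0,3] S/NP   >
    [0,1] "built" : (S/NP)/S
    [1,3] S   >
      [1,2] "which" : S/NP
      [2,3] "liked" : NP
  [3,4] "every" : NP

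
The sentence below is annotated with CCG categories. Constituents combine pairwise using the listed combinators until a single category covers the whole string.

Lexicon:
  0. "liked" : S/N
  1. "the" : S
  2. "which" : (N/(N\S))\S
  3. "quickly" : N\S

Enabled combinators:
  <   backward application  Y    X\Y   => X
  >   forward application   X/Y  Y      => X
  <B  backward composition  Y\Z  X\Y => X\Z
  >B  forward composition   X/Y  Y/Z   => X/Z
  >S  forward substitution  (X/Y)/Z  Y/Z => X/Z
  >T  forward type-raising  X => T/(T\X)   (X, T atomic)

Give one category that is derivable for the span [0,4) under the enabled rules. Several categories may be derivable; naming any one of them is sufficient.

[0,4] S   >
  [0,1] "liked" : S/N
  [1,4] N   >
    [1,3] N/(N\S)   <
      [1,2] "the" : S
      [2,3] "which" : (N/(N\S))\S
    [3,4] "quickly" : N\S

S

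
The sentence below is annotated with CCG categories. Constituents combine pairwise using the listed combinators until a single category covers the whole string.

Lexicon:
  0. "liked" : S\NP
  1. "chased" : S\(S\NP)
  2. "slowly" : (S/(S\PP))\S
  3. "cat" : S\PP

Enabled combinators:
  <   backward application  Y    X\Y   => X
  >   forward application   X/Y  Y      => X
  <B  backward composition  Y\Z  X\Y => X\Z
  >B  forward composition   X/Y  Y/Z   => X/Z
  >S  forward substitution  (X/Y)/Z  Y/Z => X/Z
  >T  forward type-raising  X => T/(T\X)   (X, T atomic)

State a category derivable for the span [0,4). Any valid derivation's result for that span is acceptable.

S

[0,4] S   >
  [0,3] S/(S\PP)   <
    [0,2] S   <
      [0,1] "liked" : S\NP
      [1,2] "chased" : S\(S\NP)
    [2,3] "slowly" : (S/(S\PP))\S
  [3,4] "cat" : S\PP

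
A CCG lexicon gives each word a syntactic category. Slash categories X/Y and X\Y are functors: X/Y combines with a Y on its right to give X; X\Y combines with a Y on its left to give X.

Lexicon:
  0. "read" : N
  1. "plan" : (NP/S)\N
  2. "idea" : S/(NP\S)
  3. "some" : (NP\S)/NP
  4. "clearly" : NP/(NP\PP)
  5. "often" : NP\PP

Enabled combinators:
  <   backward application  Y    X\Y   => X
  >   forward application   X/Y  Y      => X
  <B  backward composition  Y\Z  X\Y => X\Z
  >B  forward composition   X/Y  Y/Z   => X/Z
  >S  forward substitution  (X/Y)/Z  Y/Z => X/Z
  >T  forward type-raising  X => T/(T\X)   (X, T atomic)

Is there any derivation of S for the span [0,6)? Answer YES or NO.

NO

N (NP/S)\N S/(NP\S) (NP\S)/NP NP/(NP\PP) NP\PP
CKY chart[0,6] = {N/(N\NP), NP, NP/(NP\NP), NP/(S\S), PP/(PP\NP), S/(S\NP)}; S ∉ chart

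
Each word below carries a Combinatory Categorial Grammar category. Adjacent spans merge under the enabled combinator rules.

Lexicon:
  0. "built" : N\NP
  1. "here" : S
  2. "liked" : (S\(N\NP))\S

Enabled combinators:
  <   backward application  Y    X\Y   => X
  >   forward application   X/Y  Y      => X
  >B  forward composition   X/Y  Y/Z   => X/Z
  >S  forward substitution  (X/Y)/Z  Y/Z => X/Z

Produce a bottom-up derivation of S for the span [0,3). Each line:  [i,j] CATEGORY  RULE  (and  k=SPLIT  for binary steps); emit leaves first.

[0,1] N\NP  lex  "built"
[1,2] S  lex  "here"
[2,3] (S\(N\NP))\S  lex  "liked"
[1,3] S\(N\NP)  <  k=2
[0,3] S  <  k=1

[0,3] S   <
  [0,1] "built" : N\NP
  [1,3] S\(N\NP)   <
    [1,2] "here" : S
    [2,3] "liked" : (S\(N\NP))\S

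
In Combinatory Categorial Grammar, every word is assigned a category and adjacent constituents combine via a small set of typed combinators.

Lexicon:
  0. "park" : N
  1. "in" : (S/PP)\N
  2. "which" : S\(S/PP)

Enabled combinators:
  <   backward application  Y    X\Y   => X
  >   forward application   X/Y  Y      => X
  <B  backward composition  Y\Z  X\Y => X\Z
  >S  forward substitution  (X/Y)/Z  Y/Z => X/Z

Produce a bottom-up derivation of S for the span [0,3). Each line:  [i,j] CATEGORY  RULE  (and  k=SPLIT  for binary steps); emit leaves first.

[0,3] S   <
  [0,1] "park" : N
  [1,3] S\N   <B
    [1,2] "in" : (S/PP)\N
    [2,3] "which" : S\(S/PP)

[0,1] N  lex  "park"
[1,2] (S/PP)\N  lex  "in"
[2,3] S\(S/PP)  lex  "which"
[1,3] S\N  <B  k=2
[0,3] S  <  k=1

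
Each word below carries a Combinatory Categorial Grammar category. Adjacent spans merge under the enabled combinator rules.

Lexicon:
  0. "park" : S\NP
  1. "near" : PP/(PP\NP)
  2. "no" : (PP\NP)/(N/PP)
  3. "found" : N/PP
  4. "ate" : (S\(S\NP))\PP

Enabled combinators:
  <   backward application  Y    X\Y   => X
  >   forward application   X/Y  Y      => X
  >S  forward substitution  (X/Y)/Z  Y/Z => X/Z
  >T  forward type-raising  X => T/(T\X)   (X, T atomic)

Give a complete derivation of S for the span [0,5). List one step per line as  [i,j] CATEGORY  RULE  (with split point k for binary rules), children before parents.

[0,5] S   <
  [0,1] "park" : S\NP
  [1,5] S\(S\NP)   <
    [1,4] PP   >
      [1,2] "near" : PP/(PP\NP)
      [2,4] PP\NP   >
        [2,3] "no" : (PP\NP)/(N/PP)
        [3,4] "found" : N/PP
    [4,5] "ate" : (S\(S\NP))\PP

[0,1] S\NP  lex  "park"
[1,2] PP/(PP\NP)  lex  "near"
[2,3] (PP\NP)/(N/PP)  lex  "no"
[3,4] N/PP  lex  "found"
[2,4] PP\NP  >  k=3
[1,4] PP  >  k=2
[4,5] (S\(S\NP))\PP  lex  "ate"
[1,5] S\(S\NP)  <  k=4
[0,5] S  <  k=1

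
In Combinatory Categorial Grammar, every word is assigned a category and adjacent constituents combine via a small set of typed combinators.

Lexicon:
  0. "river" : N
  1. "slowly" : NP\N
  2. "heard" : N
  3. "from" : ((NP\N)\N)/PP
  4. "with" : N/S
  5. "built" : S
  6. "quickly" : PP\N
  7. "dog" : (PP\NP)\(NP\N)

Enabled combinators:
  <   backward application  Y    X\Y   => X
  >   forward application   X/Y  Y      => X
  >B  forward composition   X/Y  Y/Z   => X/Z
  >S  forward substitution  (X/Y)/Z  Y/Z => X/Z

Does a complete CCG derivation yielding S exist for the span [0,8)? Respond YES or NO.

NO

N NP\N N ((NP\N)\N)/PP N/S S PP\N (PP\NP)\(NP\N)
CKY chart[0,8] = {PP}; S ∉ chart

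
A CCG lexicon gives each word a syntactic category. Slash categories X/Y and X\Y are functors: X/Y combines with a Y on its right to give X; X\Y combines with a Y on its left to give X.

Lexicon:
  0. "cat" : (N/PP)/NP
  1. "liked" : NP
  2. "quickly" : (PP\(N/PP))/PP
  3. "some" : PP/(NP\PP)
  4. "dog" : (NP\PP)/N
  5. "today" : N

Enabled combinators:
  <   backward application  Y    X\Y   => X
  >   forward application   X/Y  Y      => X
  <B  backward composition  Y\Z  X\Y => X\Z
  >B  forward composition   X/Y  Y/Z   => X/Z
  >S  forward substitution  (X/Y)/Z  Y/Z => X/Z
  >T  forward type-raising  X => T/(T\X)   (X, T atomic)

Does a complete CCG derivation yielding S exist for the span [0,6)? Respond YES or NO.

NO

(N/PP)/NP NP (PP\(N/PP))/PP PP/(NP\PP) (NP\PP)/N N
CKY chart[0,6] = {N/(N\PP), NP/(NP\PP), PP, PP/(PP\PP), S/(S\PP)}; S ∉ chart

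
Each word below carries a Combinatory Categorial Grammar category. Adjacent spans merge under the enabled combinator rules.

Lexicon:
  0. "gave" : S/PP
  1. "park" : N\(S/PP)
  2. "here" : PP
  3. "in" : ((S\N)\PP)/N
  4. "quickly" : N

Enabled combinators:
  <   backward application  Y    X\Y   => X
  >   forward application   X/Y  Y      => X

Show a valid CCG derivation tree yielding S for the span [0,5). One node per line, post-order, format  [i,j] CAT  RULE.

[0,5] S   <
  [0,2] N   <
    [0,1] "gave" : S/PP
    [1,2] "park" : N\(S/PP)
  [2,5] S\N   <
    [2,3] "here" : PP
    [3,5] (S\N)\PP   >
      [3,4] "in" : ((S\N)\PP)/N
      [4,5] "quickly" : N

[0,1] S/PP  lex  "gave"
[1,2] N\(S/PP)  lex  "park"
[0,2] N  <  k=1
[2,3] PP  lex  "here"
[3,4] ((S\N)\PP)/N  lex  "in"
[4,5] N  lex  "quickly"
[3,5] (S\N)\PP  >  k=4
[2,5] S\N  <  k=3
[0,5] S  <  k=2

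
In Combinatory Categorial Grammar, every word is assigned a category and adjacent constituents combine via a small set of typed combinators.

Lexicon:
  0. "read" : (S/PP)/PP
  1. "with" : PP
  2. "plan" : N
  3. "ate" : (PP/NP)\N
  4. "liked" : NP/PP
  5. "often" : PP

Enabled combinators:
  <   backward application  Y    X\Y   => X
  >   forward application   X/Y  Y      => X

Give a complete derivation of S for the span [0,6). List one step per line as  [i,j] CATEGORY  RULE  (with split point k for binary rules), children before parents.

[0,6] S   >
  [0,2] S/PP   >
    [0,1] "read" : (S/PP)/PP
    [1,2] "with" : PP
  [2,6] PP   >
    [2,4] PP/NP   <
      [2,3] "plan" : N
      [3,4] "ate" : (PP/NP)\N
    [4,6] NP   >
      [4,5] "liked" : NP/PP
      [5,6] "often" : PP

[0,1] (S/PP)/PP  lex  "read"
[1,2] PP  lex  "with"
[0,2] S/PP  >  k=1
[2,3] N  lex  "plan"
[3,4] (PP/NP)\N  lex  "ate"
[2,4] PP/NP  <  k=3
[4,5] NP/PP  lex  "liked"
[5,6] PP  lex  "often"
[4,6] NP  >  k=5
[2,6] PP  >  k=4
[0,6] S  >  k=2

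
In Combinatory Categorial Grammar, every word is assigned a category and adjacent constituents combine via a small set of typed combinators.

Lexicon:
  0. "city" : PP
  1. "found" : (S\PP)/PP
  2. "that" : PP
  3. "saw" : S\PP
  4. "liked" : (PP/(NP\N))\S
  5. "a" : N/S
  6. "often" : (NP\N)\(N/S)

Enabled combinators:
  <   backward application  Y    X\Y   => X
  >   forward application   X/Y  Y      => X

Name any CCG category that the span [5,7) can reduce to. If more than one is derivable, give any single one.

[0,7] S   <
  [0,1] "city" : PP
  [1,7] S\PP   >
    [1,2] "found" : (S\PP)/PP
    [2,7] PP   >
      [2,5] PP/(NP\N)   <
        [2,4] S   <
          [2,3] "that" : PP
          [3,4] "saw" : S\PP
        [4,5] "liked" : (PP/(NP\N))\S
      [5,7] NP\N   <
        [5,6] "a" : N/S
        [6,7] "often" : (NP\N)\(N/S)

NP\N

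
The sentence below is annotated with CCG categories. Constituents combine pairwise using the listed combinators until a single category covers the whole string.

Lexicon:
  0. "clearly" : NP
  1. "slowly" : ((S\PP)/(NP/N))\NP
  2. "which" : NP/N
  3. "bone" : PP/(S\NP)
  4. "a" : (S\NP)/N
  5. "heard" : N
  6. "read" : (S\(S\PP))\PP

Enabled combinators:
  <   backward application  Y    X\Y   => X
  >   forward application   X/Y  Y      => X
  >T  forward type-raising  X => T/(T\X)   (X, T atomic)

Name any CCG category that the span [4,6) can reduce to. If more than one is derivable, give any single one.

[0,7] S   <
  [0,3] S\PP   >
    [0,2] (S\PP)/(NP/N)   <
      [0,1] "clearly" : NP
      [1,2] "slowly" : ((S\PP)/(NP/N))\NP
    [2,3] "which" : NP/N
  [3,7] S\(S\PP)   <
    [3,6] PP   >
      [3,4] "bone" : PP/(S\NP)
      [4,6] S\NP   >
        [4,5] "a" : (S\NP)/N
        [5,6] "heard" : N
    [6,7] "read" : (S\(S\PP))\PP

S\NP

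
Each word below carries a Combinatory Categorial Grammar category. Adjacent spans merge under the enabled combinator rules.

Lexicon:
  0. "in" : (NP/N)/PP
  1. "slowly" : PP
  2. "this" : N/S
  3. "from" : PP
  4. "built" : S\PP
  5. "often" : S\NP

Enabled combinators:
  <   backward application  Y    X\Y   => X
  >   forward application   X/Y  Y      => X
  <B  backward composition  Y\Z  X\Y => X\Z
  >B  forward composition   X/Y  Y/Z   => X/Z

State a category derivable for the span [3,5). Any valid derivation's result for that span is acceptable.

S

[0,6] S   <
  [0,5] NP   >
    [0,3] NP/S   >B
      [0,2] NP/N   >
        [0,1] "in" : (NP/N)/PP
        [1,2] "slowly" : PP
      [2,3] "this" : N/S
    [3,5] S   <
      [3,4] "from" : PP
      [4,5] "built" : S\PP
  [5,6] "often" : S\NP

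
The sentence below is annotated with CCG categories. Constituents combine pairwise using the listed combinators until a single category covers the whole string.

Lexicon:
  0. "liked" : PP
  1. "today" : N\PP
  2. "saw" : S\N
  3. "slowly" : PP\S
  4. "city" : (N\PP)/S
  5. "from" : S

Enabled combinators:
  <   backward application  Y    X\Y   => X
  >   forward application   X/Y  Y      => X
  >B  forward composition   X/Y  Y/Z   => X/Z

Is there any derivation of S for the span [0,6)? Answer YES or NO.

PP N\PP S\N PP\S (N\PP)/S S
CKY chart[0,6] = {N}; S ∉ chart

NO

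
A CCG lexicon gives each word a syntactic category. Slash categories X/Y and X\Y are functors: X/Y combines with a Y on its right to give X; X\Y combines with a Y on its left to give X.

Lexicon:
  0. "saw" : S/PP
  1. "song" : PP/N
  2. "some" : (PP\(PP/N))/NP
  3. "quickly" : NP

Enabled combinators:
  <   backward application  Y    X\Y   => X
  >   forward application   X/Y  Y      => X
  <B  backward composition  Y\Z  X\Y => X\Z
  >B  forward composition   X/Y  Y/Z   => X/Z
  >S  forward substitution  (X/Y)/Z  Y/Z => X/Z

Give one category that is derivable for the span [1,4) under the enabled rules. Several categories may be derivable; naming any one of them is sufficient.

[0,4] S   >
  [0,1] "saw" : S/PP
  [1,4] PP   <
    [1,2] "song" : PP/N
    [2,4] PP\(PP/N)   >
      [2,3] "some" : (PP\(PP/N))/NP
      [3,4] "quickly" : NP

PP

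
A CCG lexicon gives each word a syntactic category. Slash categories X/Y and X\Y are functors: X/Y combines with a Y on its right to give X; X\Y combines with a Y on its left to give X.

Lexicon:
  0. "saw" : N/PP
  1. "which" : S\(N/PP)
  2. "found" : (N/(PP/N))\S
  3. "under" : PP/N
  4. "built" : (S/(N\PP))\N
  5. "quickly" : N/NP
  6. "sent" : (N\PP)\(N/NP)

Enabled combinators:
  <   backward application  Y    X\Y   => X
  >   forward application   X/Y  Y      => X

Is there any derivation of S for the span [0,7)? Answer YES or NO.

[0,7] S   >
  [0,5] S/(N\PP)   <
    [0,4] N   >
      [0,3] N/(PP/N)   <
        [0,2] S   <
          [0,1] "saw" : N/PP
          [1,2] "which" : S\(N/PP)
        [2,3] "found" : (N/(PP/N))\S
      [3,4] "under" : PP/N
    [4,5] "built" : (S/(N\PP))\N
  [5,7] N\PP   <
    [5,6] "quickly" : N/NP
    [6,7] "sent" : (N\PP)\(N/NP)

YES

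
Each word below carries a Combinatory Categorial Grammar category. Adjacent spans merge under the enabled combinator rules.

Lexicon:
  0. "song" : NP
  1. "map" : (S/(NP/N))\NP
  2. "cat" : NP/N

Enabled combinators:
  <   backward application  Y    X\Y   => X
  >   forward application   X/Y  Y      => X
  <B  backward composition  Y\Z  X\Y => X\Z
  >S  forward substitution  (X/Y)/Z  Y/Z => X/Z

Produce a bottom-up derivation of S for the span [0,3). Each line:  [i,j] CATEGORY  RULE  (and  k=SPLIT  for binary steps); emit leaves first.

[0,1] NP  lex  "song"
[1,2] (S/(NP/N))\NP  lex  "map"
[0,2] S/(NP/N)  <  k=1
[2,3] NP/N  lex  "cat"
[0,3] S  >  k=2

[0,3] S   >
  [0,2] S/(NP/N)   <
    [0,1] "song" : NP
    [1,2] "map" : (S/(NP/N))\NP
  [2,3] "cat" : NP/N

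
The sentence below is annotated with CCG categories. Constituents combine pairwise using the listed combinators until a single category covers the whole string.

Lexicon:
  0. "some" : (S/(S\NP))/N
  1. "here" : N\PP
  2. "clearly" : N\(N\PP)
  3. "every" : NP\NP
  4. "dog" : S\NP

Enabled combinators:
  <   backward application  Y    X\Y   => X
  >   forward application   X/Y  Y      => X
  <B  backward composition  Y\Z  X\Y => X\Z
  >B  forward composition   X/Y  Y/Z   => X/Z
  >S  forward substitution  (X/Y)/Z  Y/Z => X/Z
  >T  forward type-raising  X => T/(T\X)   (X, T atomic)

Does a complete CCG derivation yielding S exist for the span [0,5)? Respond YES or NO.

[0,5] S   >
  [0,3] S/(S\NP)   >
    [0,1] "some" : (S/(S\NP))/N
    [1,3] N   <
      [1,2] "here" : N\PP
      [2,3] "clearly" : N\(N\PP)
  [3,5] S\NP   <B
    [3,4] "every" : NP\NP
    [4,5] "dog" : S\NP

YES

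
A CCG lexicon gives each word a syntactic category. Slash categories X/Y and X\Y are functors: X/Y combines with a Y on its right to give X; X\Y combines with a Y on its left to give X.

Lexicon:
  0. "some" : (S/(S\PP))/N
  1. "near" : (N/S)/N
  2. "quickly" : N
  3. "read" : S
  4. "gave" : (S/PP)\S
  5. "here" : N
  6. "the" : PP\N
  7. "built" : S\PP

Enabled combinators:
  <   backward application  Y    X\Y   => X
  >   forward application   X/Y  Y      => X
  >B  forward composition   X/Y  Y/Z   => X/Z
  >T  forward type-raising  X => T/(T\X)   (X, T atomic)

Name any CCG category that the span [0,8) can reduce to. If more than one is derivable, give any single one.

S

[0,8] S   >
  [0,7] S/(S\PP)   >
    [0,1] "some" : (S/(S\PP))/N
    [1,7] N   >
      [1,3] N/S   >
        [1,2] "near" : (N/S)/N
        [2,3] "quickly" : N
      [3,7] S   >
        [3,5] S/PP   <
          [3,4] "read" : S
          [4,5] "gave" : (S/PP)\S
        [5,7] PP   <
          [5,6] "here" : N
          [6,7] "the" : PP\N
  [7,8] "built" : S\PP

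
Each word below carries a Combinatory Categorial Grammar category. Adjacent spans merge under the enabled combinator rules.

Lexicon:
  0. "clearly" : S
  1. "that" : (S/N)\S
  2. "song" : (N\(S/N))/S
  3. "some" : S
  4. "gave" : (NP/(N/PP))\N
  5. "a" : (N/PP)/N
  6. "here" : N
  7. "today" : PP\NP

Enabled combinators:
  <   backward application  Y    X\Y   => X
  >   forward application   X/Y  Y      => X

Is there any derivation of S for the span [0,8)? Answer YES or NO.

S (S/N)\S (N\(S/N))/S S (NP/(N/PP))\N (N/PP)/N N PP\NP
CKY chart[0,8] = {PP}; S ∉ chart

NO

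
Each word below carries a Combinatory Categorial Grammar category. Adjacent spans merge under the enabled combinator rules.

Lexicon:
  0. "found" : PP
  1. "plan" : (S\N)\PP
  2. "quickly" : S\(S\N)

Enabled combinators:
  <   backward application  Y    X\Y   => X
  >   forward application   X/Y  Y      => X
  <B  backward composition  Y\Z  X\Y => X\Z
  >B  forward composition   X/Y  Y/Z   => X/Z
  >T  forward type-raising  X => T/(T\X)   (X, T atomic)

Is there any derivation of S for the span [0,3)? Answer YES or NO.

[0,3] S   <
  [0,2] S\N   <
    [0,1] "found" : PP
    [1,2] "plan" : (S\N)\PP
  [2,3] "quickly" : S\(S\N)

YES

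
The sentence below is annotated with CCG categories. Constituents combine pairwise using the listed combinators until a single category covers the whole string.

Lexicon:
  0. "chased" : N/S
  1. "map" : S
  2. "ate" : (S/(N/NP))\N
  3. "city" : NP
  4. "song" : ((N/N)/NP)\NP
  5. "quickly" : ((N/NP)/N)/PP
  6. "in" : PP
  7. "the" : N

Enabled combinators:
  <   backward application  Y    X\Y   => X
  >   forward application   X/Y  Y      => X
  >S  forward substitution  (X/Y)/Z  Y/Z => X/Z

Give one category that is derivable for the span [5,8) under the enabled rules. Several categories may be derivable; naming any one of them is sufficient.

[0,8] S   >
  [0,3] S/(N/NP)   <
    [0,2] N   >
      [0,1] "chased" : N/S
      [1,2] "map" : S
    [2,3] "ate" : (S/(N/NP))\N
  [3,8] N/NP   >S
    [3,5] (N/N)/NP   <
      [3,4] "city" : NP
      [4,5] "song" : ((N/N)/NP)\NP
    [5,8] N/NP   >
      [5,7] (N/NP)/N   >
        [5,6] "quickly" : ((N/NP)/N)/PP
        [6,7] "in" : PP
      [7,8] "the" : N

N/NP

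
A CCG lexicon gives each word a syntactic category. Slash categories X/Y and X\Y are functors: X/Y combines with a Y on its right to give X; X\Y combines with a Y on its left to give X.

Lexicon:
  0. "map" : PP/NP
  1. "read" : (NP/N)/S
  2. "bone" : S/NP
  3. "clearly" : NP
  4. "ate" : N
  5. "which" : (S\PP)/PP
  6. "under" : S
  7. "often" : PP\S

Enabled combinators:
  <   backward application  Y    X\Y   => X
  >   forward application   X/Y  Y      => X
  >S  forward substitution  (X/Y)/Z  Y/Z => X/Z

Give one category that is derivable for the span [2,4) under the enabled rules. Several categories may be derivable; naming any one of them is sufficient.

S

[0,8] S   <
  [0,5] PP   >
    [0,1] "map" : PP/NP
    [1,5] NP   >
      [1,4] NP/N   >
        [1,2] "read" : (NP/N)/S
        [2,4] S   >
          [2,3] "bone" : S/NP
          [3,4] "clearly" : NP
      [4,5] "ate" : N
  [5,8] S\PP   >
    [5,6] "which" : (S\PP)/PP
    [6,8] PP   <
      [6,7] "under" : S
      [7,8] "often" : PP\S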